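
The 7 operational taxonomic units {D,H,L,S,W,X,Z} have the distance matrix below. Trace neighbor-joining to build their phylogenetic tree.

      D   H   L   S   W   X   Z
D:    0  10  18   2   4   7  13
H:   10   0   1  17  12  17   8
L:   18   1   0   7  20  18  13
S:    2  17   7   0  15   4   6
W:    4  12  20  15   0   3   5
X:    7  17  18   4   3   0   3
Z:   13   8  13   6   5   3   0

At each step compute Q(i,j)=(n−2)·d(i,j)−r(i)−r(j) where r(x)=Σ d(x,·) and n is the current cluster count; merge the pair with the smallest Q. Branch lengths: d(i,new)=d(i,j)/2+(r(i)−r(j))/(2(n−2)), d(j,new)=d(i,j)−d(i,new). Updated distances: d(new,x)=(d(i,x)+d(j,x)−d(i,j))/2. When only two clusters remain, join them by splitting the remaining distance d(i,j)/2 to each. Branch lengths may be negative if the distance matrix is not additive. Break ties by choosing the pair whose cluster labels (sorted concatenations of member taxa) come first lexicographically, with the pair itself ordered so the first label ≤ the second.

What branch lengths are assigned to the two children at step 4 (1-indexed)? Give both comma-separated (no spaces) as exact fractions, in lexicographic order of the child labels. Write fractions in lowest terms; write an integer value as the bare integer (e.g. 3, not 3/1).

iteration 1: select H,L (d=1, Q=-137); attach at lengths (-7/10, 17/10); label the merged cluster HL
  updated: d(D,HL)=27/2, d(HL,S)=23/2, d(HL,W)=31/2, d(HL,X)=17, d(HL,Z)=10
iteration 2: select D,S (d=2, Q=-70); attach at lengths (9/8, 7/8); label the merged cluster DS
  updated: d(DS,HL)=23/2, d(DS,W)=17/2, d(DS,X)=9/2, d(DS,Z)=17/2
iteration 3: select DS,HL (d=23/2, Q=-105/2); attach at lengths (9/4, 37/4); label the merged cluster DHLS
  updated: d(DHLS,W)=25/4, d(DHLS,X)=5, d(DHLS,Z)=7/2
iteration 4: select DHLS,Z (d=7/2, Q=-77/4); attach at lengths (41/16, 15/16); label the merged cluster DHLSZ
  updated: d(DHLSZ,W)=31/8, d(DHLSZ,X)=9/4
iteration 5: select DHLSZ,W (d=31/8, Q=-73/8); attach at lengths (25/16, 37/16); label the merged cluster DHLSWZ
  updated: d(DHLSWZ,X)=11/16
iteration 6: select DHLSWZ,X (d=11/16); attach at lengths (11/32, 11/32); label the merged cluster DHLSWXZ
final tree: (((((D:9/8,S:7/8):9/4,(H:-7/10,L:17/10):37/4):41/16,Z:15/16):25/16,W:37/16):11/32,X:11/32)
total length: 361/16

41/16,15/16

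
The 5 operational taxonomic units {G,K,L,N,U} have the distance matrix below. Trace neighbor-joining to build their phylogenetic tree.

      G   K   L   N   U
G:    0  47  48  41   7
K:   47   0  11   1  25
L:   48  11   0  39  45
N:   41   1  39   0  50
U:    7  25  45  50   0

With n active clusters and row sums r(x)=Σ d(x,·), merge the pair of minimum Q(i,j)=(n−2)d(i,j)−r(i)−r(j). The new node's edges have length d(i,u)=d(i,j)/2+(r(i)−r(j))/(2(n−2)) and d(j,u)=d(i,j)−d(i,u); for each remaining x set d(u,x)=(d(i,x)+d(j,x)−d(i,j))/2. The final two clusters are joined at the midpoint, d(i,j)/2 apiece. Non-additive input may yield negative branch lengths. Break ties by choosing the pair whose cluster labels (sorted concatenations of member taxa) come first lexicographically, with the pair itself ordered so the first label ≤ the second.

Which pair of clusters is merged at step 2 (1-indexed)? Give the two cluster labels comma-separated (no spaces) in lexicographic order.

GU,L

iteration 1: select G,U (d=7, Q=-249); attach at lengths (37/6, 5/6); label the merged cluster GU
  updated: d(GU,K)=65/2, d(GU,L)=43, d(GU,N)=42
iteration 2: select GU,L (d=43, Q=-249/2); attach at lengths (221/8, 123/8); label the merged cluster GLU
  updated: d(GLU,K)=1/4, d(GLU,N)=19
iteration 3: select GLU,K (d=1/4, Q=-81/4); attach at lengths (73/8, -71/8); label the merged cluster GKLU
  updated: d(GKLU,N)=79/8
iteration 4: select GKLU,N (d=79/8); attach at lengths (79/16, 79/16); label the merged cluster GKLNU
final tree: ((((G:37/6,U:5/6):221/8,L:123/8):73/8,K:-71/8):79/16,N:79/16)
total length: 481/8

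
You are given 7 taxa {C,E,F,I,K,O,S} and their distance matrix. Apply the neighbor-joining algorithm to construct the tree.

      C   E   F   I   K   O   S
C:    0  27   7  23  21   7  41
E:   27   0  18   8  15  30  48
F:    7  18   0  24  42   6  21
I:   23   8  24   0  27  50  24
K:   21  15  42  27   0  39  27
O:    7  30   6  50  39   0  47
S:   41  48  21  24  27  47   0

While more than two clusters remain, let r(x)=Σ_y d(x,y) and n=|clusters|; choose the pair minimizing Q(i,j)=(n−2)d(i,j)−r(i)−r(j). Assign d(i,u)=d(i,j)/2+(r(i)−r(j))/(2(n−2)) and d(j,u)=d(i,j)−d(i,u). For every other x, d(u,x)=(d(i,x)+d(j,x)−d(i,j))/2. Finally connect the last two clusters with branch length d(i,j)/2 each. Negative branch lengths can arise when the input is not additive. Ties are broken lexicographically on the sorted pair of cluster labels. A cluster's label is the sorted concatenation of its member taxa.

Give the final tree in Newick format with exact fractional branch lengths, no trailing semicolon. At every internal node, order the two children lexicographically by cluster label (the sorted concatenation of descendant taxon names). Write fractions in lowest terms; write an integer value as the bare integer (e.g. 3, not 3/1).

1. join C+O (d=7, Q=-270) ⇒ CO; edges |C|=-9/5, |O|=44/5
  updated: d(CO,E)=25, d(CO,F)=3, d(CO,I)=33, d(CO,K)=53/2, d(CO,S)=81/2
2. join CO+F (d=3, Q=-224) ⇒ CFO; edges |CO|=4, |F|=-1
  updated: d(CFO,E)=20, d(CFO,I)=27, d(CFO,K)=131/4, d(CFO,S)=117/4
3. join E+I (d=8, Q=-153) ⇒ EI; edges |E|=29/6, |I|=19/6
  updated: d(CFO,EI)=39/2, d(EI,K)=17, d(EI,S)=32
4. join CFO+S (d=117/4, Q=-445/4) ⇒ CFOS; edges |CFO|=207/16, |S|=261/16
  updated: d(CFOS,EI)=89/8, d(CFOS,K)=61/4
5. join CFOS+EI (d=89/8, Q=-347/8) ⇒ CEFIOS; edges |CFOS|=75/16, |EI|=103/16
  updated: d(CEFIOS,K)=169/16
6. join CEFIOS+K (d=169/16) ⇒ CEFIKOS; edges |CEFIOS|=169/32, |K|=169/32
final tree: (((((C:-9/5,O:44/5):4,F:-1):207/16,S:261/16):75/16,(E:29/6,I:19/6):103/16):169/32,K:169/32)
total length: 1103/16

(((((C:-9/5,O:44/5):4,F:-1):207/16,S:261/16):75/16,(E:29/6,I:19/6):103/16):169/32,K:169/32)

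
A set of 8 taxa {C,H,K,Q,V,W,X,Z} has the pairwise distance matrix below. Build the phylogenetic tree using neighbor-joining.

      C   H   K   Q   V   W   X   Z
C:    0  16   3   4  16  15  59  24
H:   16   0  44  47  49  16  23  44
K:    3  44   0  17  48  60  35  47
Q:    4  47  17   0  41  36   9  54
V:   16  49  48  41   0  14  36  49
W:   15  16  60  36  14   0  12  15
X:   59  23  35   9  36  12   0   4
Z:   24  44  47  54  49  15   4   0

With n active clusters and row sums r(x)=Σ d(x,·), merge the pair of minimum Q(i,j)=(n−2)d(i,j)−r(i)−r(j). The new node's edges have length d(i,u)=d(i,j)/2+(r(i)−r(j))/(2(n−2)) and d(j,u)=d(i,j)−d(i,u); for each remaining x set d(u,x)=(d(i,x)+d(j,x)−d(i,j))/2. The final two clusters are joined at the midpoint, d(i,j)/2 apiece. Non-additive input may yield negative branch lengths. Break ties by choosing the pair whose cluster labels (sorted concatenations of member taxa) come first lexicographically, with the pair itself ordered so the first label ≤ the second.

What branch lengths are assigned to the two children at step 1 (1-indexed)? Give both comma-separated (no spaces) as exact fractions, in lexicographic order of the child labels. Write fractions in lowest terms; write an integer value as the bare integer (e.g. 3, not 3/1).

-35/12,83/12

1. join X+Z (d=4, Q=-391) ⇒ XZ; edges |X|=-35/12, |Z|=83/12
  updated: d(C,XZ)=79/2, d(H,XZ)=63/2, d(K,XZ)=39, d(Q,XZ)=59/2, d(V,XZ)=81/2, d(W,XZ)=23/2
2. join K+Q (d=17, Q=-601/2) ⇒ KQ; edges |K|=243/20, |Q|=97/20
  updated: d(C,KQ)=-5, d(H,KQ)=37, d(KQ,V)=36, d(KQ,W)=79/2, d(KQ,XZ)=103/4
3. join C+KQ (d=-5, Q=-939/4) ⇒ CKQ; edges |C|=-287/32, |KQ|=127/32
  updated: d(CKQ,H)=29, d(CKQ,V)=57/2, d(CKQ,W)=119/4, d(CKQ,XZ)=281/8
4. join CKQ+V (d=57/2, Q=-1351/8) ⇒ CKQV; edges |CKQ|=607/48, |V|=761/48
  updated: d(CKQV,H)=99/4, d(CKQV,W)=61/8, d(CKQV,XZ)=377/16
5. join CKQV+H (d=99/4, Q=-1259/16) ⇒ CHKQV; edges |CKQV|=531/64, |H|=1053/64
  updated: d(CHKQV,W)=-9/16, d(CHKQV,XZ)=485/32
6. join CHKQV+W (d=-9/16, Q=-835/32) ⇒ CHKQVW; edges |CHKQV|=99/64, |W|=-135/64
  updated: d(CHKQVW,XZ)=871/64
7. join CHKQVW+XZ (d=871/64) ⇒ CHKQVWXZ; edges |CHKQVW|=871/128, |XZ|=871/128
final tree: (((((C:-287/32,(K:243/20,Q:97/20):127/32):607/48,V:761/48):531/64,H:1053/64):99/64,W:-135/64):871/128,(X:-35/12,Z:83/12):871/128)
total length: 5267/64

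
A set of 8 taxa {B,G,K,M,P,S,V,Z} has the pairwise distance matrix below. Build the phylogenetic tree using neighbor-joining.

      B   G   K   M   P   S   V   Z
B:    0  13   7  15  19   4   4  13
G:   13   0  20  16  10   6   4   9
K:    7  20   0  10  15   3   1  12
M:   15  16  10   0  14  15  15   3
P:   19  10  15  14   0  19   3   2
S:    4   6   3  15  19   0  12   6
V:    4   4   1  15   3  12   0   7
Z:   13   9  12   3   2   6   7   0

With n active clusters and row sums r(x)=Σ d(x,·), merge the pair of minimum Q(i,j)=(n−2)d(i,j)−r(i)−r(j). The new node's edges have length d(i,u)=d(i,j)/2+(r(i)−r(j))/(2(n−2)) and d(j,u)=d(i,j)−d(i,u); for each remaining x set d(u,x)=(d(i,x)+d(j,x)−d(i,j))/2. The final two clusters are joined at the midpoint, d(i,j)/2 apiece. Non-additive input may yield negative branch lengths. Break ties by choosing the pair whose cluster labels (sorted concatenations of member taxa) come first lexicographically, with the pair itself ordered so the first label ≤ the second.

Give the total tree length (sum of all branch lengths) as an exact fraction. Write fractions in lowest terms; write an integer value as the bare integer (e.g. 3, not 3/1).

1779/64

step 1: merge (M,Z) at d=3, Q=-122; branch lengths M→9/2, Z→-3/2; new cluster MZ
  updated: d(B,MZ)=25/2, d(G,MZ)=11, d(K,MZ)=19/2, d(MZ,P)=13/2, d(MZ,S)=9, d(MZ,V)=19/2
step 2: merge (MZ,P) at d=13/2, Q=-98; branch lengths MZ→9/5, P→47/10; new cluster MPZ
  updated: d(B,MPZ)=25/2, d(G,MPZ)=29/4, d(K,MPZ)=9, d(MPZ,S)=43/4, d(MPZ,V)=3
step 3: merge (G,MPZ) at d=29/4, Q=-255/4; branch lengths G→147/32, MPZ→85/32; new cluster GMPZ
  updated: d(B,GMPZ)=73/8, d(GMPZ,K)=87/8, d(GMPZ,S)=19/4, d(GMPZ,V)=-1/8
step 4: merge (GMPZ,V) at d=-1/8, Q=-335/8; branch lengths GMPZ→59/48, V→-65/48; new cluster GMPVZ
  updated: d(B,GMPVZ)=53/8, d(GMPVZ,K)=6, d(GMPVZ,S)=135/16
step 5: merge (B,GMPVZ) at d=53/8, Q=-407/16; branch lengths B→157/64, GMPVZ→267/64; new cluster BGMPVZ
  updated: d(BGMPVZ,K)=51/16, d(BGMPVZ,S)=93/32
step 6: merge (BGMPVZ,K) at d=51/16, Q=-291/32; branch lengths BGMPVZ→99/64, K→105/64; new cluster BGKMPVZ
  updated: d(BGKMPVZ,S)=87/64
step 7: merge (BGKMPVZ,S) at d=87/64; branch lengths BGKMPVZ→87/128, S→87/128; new cluster BGKMPSVZ
final tree: (((B:157/64,((G:147/32,((M:9/2,Z:-3/2):9/5,P:47/10):85/32):59/48,V:-65/48):267/64):99/64,K:105/64):87/128,S:87/128)
total length: 1779/64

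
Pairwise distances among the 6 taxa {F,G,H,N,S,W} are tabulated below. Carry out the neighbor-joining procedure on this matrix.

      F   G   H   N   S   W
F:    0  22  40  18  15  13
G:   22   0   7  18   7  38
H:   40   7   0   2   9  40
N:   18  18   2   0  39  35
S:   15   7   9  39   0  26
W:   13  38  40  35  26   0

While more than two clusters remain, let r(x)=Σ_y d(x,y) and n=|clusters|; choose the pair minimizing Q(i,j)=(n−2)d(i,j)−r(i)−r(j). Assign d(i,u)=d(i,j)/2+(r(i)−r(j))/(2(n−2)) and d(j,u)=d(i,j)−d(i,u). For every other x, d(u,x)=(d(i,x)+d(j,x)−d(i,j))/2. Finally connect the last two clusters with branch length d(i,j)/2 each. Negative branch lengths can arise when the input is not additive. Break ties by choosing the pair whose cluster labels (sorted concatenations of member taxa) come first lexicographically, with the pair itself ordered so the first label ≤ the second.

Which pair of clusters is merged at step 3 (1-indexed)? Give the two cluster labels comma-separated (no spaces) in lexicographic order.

FW,S

step 1: merge (F,W) at d=13, Q=-208; branch lengths F→1, W→12; new cluster FW
  updated: d(FW,G)=47/2, d(FW,H)=67/2, d(FW,N)=20, d(FW,S)=14
step 2: merge (H,N) at d=2, Q=-249/2; branch lengths H→-43/12, N→67/12; new cluster HN
  updated: d(FW,HN)=103/4, d(G,HN)=23/2, d(HN,S)=23
step 3: merge (FW,S) at d=14, Q=-317/4; branch lengths FW→189/16, S→35/16; new cluster FSW
  updated: d(FSW,G)=33/4, d(FSW,HN)=139/8
step 4: merge (FSW,G) at d=33/4, Q=-297/8; branch lengths FSW→113/16, G→19/16; new cluster FGSW
  updated: d(FGSW,HN)=165/16
step 5: merge (FGSW,HN) at d=165/16; branch lengths FGSW→165/32, HN→165/32; new cluster FGHNSW
final tree: ((((F:1,W:12):189/16,S:35/16):113/16,G:19/16):165/32,(H:-43/12,N:67/12):165/32)
total length: 761/16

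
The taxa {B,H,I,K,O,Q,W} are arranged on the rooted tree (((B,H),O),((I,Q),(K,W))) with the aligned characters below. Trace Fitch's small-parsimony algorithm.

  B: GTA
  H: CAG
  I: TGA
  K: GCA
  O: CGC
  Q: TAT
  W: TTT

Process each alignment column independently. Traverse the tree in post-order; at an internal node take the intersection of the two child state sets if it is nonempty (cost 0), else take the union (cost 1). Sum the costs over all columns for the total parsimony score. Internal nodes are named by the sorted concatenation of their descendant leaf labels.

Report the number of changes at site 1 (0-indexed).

5

site 0, node BH: B={G} ∪ H={C} → {C,G} (+1)
site 0, node BHO: BH={C,G} ∩ O={C} → {C} (+0)
site 0, node IQ: I={T} ∩ Q={T} → {T} (+0)
site 0, node KW: K={G} ∪ W={T} → {G,T} (+1)
site 0, node IKQW: IQ={T} ∩ KW={G,T} → {T} (+0)
site 0, node BHIKOQW: BHO={C} ∪ IKQW={T} → {C,T} (+1)
site 1, node BH: B={T} ∪ H={A} → {A,T} (+1)
site 1, node BHO: BH={A,T} ∪ O={G} → {A,G,T} (+1)
site 1, node IQ: I={G} ∪ Q={A} → {A,G} (+1)
site 1, node KW: K={C} ∪ W={T} → {C,T} (+1)
site 1, node IKQW: IQ={A,G} ∪ KW={C,T} → {A,C,G,T} (+1)
site 1, node BHIKOQW: BHO={A,G,T} ∩ IKQW={A,C,G,T} → {A,G,T} (+0)
site 2, node BH: B={A} ∪ H={G} → {A,G} (+1)
site 2, node BHO: BH={A,G} ∪ O={C} → {A,C,G} (+1)
site 2, node IQ: I={A} ∪ Q={T} → {A,T} (+1)
site 2, node KW: K={A} ∪ W={T} → {A,T} (+1)
site 2, node IKQW: IQ={A,T} ∩ KW={A,T} → {A,T} (+0)
site 2, node BHIKOQW: BHO={A,C,G} ∩ IKQW={A,T} → {A} (+0)
per-site changes: [3, 5, 4]; total = 12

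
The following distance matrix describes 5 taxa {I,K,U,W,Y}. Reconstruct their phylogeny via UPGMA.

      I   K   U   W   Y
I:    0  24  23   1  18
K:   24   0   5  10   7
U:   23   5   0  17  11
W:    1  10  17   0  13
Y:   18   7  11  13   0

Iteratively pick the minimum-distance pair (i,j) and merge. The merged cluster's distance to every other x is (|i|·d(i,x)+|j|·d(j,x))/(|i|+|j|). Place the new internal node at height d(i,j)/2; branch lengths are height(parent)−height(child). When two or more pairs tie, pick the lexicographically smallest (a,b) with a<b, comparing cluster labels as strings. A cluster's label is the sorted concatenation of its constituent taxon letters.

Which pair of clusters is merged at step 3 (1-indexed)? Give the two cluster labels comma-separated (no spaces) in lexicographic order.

iteration 1: select I,W (d=1); attach at lengths (1/2, 1/2); label the merged cluster IW
  updated: d(IW,K)=17, d(IW,U)=20, d(IW,Y)=31/2
iteration 2: select K,U (d=5); attach at lengths (5/2, 5/2); label the merged cluster KU
  updated: d(IW,KU)=37/2, d(KU,Y)=9
iteration 3: select KU,Y (d=9); attach at lengths (2, 9/2); label the merged cluster KUY
  updated: d(IW,KUY)=35/2
iteration 4: select IW,KUY (d=35/2); attach at lengths (33/4, 17/4); label the merged cluster IKUWY
final tree: ((I:1/2,W:1/2):33/4,((K:5/2,U:5/2):2,Y:9/2):17/4)
total length: 25

KU,Y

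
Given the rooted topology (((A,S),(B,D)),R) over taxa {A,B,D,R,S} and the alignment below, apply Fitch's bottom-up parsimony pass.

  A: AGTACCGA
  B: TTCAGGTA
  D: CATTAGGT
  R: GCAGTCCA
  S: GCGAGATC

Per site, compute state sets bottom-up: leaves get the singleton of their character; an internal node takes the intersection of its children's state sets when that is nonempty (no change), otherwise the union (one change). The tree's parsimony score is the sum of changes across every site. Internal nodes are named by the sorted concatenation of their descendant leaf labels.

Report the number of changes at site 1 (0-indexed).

3

site 0, node AS: A={A} ∪ S={G} → {A,G} (+1)
site 0, node BD: B={T} ∪ D={C} → {C,T} (+1)
site 0, node ABDS: AS={A,G} ∪ BD={C,T} → {A,C,G,T} (+1)
site 0, node ABDRS: ABDS={A,C,G,T} ∩ R={G} → {G} (+0)
site 1, node AS: A={G} ∪ S={C} → {C,G} (+1)
site 1, node BD: B={T} ∪ D={A} → {A,T} (+1)
site 1, node ABDS: AS={C,G} ∪ BD={A,T} → {A,C,G,T} (+1)
site 1, node ABDRS: ABDS={A,C,G,T} ∩ R={C} → {C} (+0)
site 2, node AS: A={T} ∪ S={G} → {G,T} (+1)
site 2, node BD: B={C} ∪ D={T} → {C,T} (+1)
site 2, node ABDS: AS={G,T} ∩ BD={C,T} → {T} (+0)
site 2, node ABDRS: ABDS={T} ∪ R={A} → {A,T} (+1)
site 3, node AS: A={A} ∩ S={A} → {A} (+0)
site 3, node BD: B={A} ∪ D={T} → {A,T} (+1)
site 3, node ABDS: AS={A} ∩ BD={A,T} → {A} (+0)
site 3, node ABDRS: ABDS={A} ∪ R={G} → {A,G} (+1)
site 4, node AS: A={C} ∪ S={G} → {C,G} (+1)
site 4, node BD: B={G} ∪ D={A} → {A,G} (+1)
site 4, node ABDS: AS={C,G} ∩ BD={A,G} → {G} (+0)
site 4, node ABDRS: ABDS={G} ∪ R={T} → {G,T} (+1)
site 5, node AS: A={C} ∪ S={A} → {A,C} (+1)
site 5, node BD: B={G} ∩ D={G} → {G} (+0)
site 5, node ABDS: AS={A,C} ∪ BD={G} → {A,C,G} (+1)
site 5, node ABDRS: ABDS={A,C,G} ∩ R={C} → {C} (+0)
site 6, node AS: A={G} ∪ S={T} → {G,T} (+1)
site 6, node BD: B={T} ∪ D={G} → {G,T} (+1)
site 6, node ABDS: AS={G,T} ∩ BD={G,T} → {G,T} (+0)
site 6, node ABDRS: ABDS={G,T} ∪ R={C} → {C,G,T} (+1)
site 7, node AS: A={A} ∪ S={C} → {A,C} (+1)
site 7, node BD: B={A} ∪ D={T} → {A,T} (+1)
site 7, node ABDS: AS={A,C} ∩ BD={A,T} → {A} (+0)
site 7, node ABDRS: ABDS={A} ∩ R={A} → {A} (+0)
per-site changes: [3, 3, 3, 2, 3, 2, 3, 2]; total = 21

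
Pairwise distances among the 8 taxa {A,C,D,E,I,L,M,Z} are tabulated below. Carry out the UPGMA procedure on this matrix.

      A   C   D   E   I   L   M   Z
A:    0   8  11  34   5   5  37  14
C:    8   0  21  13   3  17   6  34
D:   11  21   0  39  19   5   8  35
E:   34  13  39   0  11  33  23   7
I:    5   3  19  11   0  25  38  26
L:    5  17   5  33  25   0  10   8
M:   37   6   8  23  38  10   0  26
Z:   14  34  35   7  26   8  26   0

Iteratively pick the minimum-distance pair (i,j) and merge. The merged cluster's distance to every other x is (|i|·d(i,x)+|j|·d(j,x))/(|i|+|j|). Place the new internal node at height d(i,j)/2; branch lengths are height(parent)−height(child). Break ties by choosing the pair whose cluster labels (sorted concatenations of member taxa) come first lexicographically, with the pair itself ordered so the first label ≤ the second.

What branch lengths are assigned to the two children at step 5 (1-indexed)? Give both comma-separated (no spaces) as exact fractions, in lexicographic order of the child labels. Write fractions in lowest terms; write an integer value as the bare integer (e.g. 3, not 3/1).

step 1: merge (C,I) at d=3; branch lengths C→3/2, I→3/2; new cluster CI
  updated: d(A,CI)=13/2, d(CI,D)=20, d(CI,E)=12, d(CI,L)=21, d(CI,M)=22, d(CI,Z)=30
step 2: merge (A,L) at d=5; branch lengths A→5/2, L→5/2; new cluster AL
  updated: d(AL,CI)=55/4, d(AL,D)=8, d(AL,E)=67/2, d(AL,M)=47/2, d(AL,Z)=11
step 3: merge (E,Z) at d=7; branch lengths E→7/2, Z→7/2; new cluster EZ
  updated: d(AL,EZ)=89/4, d(CI,EZ)=21, d(D,EZ)=37, d(EZ,M)=49/2
step 4: merge (AL,D) at d=8; branch lengths AL→3/2, D→4; new cluster ADL
  updated: d(ADL,CI)=95/6, d(ADL,EZ)=163/6, d(ADL,M)=55/3
step 5: merge (ADL,CI) at d=95/6; branch lengths ADL→47/12, CI→77/12; new cluster ACDIL
  updated: d(ACDIL,EZ)=247/10, d(ACDIL,M)=99/5
step 6: merge (ACDIL,M) at d=99/5; branch lengths ACDIL→119/60, M→99/10; new cluster ACDILM
  updated: d(ACDILM,EZ)=74/3
step 7: merge (ACDILM,EZ) at d=74/3; branch lengths ACDILM→73/30, EZ→53/6; new cluster ACDEILMZ
final tree: (((((A:5/2,L:5/2):3/2,D:4):47/12,(C:3/2,I:3/2):77/12):119/60,M:99/10):73/30,(E:7/2,Z:7/2):53/6)
total length: 3239/60

47/12,77/12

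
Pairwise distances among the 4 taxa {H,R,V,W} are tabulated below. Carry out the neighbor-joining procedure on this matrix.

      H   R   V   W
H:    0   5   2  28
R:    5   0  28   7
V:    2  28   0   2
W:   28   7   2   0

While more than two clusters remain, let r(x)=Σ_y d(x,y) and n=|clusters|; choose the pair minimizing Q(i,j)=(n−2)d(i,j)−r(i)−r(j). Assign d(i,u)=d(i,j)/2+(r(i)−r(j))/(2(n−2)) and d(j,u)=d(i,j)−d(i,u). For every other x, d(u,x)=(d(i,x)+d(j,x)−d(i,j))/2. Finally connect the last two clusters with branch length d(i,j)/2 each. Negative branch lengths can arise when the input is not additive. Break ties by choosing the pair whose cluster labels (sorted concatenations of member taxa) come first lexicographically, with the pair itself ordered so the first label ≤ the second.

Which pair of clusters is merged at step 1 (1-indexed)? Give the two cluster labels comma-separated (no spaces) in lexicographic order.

iteration 1: select H,R (d=5, Q=-65); attach at lengths (5/4, 15/4); label the merged cluster HR
  updated: d(HR,V)=25/2, d(HR,W)=15
iteration 2: select HR,V (d=25/2, Q=-59/2); attach at lengths (51/4, -1/4); label the merged cluster HRV
  updated: d(HRV,W)=9/4
iteration 3: select HRV,W (d=9/4); attach at lengths (9/8, 9/8); label the merged cluster HRVW
final tree: (((H:5/4,R:15/4):51/4,V:-1/4):9/8,W:9/8)
total length: 79/4

H,R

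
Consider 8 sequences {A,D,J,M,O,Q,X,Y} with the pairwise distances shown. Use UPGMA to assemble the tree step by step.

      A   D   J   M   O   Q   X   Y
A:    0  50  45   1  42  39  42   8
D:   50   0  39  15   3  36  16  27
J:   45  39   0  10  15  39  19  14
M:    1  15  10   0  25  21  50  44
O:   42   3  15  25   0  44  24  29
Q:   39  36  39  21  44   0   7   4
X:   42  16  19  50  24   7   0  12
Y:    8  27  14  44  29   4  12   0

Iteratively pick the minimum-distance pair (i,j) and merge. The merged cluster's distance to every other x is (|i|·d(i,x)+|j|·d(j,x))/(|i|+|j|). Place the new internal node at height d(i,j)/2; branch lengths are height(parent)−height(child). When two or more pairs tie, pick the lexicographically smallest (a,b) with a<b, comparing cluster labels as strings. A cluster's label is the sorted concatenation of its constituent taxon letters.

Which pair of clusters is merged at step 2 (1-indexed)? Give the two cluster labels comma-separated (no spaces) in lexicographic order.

D,O

iteration 1: select A,M (d=1); attach at lengths (1/2, 1/2); label the merged cluster AM
  updated: d(AM,D)=65/2, d(AM,J)=55/2, d(AM,O)=67/2, d(AM,Q)=30, d(AM,X)=46, d(AM,Y)=26
iteration 2: select D,O (d=3); attach at lengths (3/2, 3/2); label the merged cluster DO
  updated: d(AM,DO)=33, d(DO,J)=27, d(DO,Q)=40, d(DO,X)=20, d(DO,Y)=28
iteration 3: select Q,Y (d=4); attach at lengths (2, 2); label the merged cluster QY
  updated: d(AM,QY)=28, d(DO,QY)=34, d(J,QY)=53/2, d(QY,X)=19/2
iteration 4: select QY,X (d=19/2); attach at lengths (11/4, 19/4); label the merged cluster QXY
  updated: d(AM,QXY)=34, d(DO,QXY)=88/3, d(J,QXY)=24
iteration 5: select J,QXY (d=24); attach at lengths (12, 29/4); label the merged cluster JQXY
  updated: d(AM,JQXY)=259/8, d(DO,JQXY)=115/4
iteration 6: select DO,JQXY (d=115/4); attach at lengths (103/8, 19/8); label the merged cluster DJOQXY
  updated: d(AM,DJOQXY)=391/12
iteration 7: select AM,DJOQXY (d=391/12); attach at lengths (379/24, 23/12); label the merged cluster ADJMOQXY
final tree: ((A:1/2,M:1/2):379/24,((D:3/2,O:3/2):103/8,(J:12,((Q:2,Y:2):11/4,X:19/4):29/4):19/8):23/12)
total length: 1625/24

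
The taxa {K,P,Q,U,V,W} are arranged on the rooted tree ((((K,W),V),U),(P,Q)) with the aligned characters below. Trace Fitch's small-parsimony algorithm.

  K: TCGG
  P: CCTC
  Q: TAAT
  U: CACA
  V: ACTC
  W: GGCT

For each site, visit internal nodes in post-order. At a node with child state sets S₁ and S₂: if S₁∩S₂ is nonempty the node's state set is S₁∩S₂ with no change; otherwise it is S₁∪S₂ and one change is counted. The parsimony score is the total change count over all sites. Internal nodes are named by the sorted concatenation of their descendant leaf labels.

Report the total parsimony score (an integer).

[col 0] KW: children K:{T}, W:{G} ∪→ {G,T}; cost 1
[col 0] KVW: children KW:{G,T}, V:{A} ∪→ {A,G,T}; cost 1
[col 0] KUVW: children KVW:{A,G,T}, U:{C} ∪→ {A,C,G,T}; cost 1
[col 0] PQ: children P:{C}, Q:{T} ∪→ {C,T}; cost 1
[col 0] KPQUVW: children KUVW:{A,C,G,T}, PQ:{C,T} ∩→ {C,T}; cost 0
[col 1] KW: children K:{C}, W:{G} ∪→ {C,G}; cost 1
[col 1] KVW: children KW:{C,G}, V:{C} ∩→ {C}; cost 0
[col 1] KUVW: children KVW:{C}, U:{A} ∪→ {A,C}; cost 1
[col 1] PQ: children P:{C}, Q:{A} ∪→ {A,C}; cost 1
[col 1] KPQUVW: children KUVW:{A,C}, PQ:{A,C} ∩→ {A,C}; cost 0
[col 2] KW: children K:{G}, W:{C} ∪→ {C,G}; cost 1
[col 2] KVW: children KW:{C,G}, V:{T} ∪→ {C,G,T}; cost 1
[col 2] KUVW: children KVW:{C,G,T}, U:{C} ∩→ {C}; cost 0
[col 2] PQ: children P:{T}, Q:{A} ∪→ {A,T}; cost 1
[col 2] KPQUVW: children KUVW:{C}, PQ:{A,T} ∪→ {A,C,T}; cost 1
[col 3] KW: children K:{G}, W:{T} ∪→ {G,T}; cost 1
[col 3] KVW: children KW:{G,T}, V:{C} ∪→ {C,G,T}; cost 1
[col 3] KUVW: children KVW:{C,G,T}, U:{A} ∪→ {A,C,G,T}; cost 1
[col 3] PQ: children P:{C}, Q:{T} ∪→ {C,T}; cost 1
[col 3] KPQUVW: children KUVW:{A,C,G,T}, PQ:{C,T} ∩→ {C,T}; cost 0
per-site changes: [4, 3, 4, 4]; total = 15

15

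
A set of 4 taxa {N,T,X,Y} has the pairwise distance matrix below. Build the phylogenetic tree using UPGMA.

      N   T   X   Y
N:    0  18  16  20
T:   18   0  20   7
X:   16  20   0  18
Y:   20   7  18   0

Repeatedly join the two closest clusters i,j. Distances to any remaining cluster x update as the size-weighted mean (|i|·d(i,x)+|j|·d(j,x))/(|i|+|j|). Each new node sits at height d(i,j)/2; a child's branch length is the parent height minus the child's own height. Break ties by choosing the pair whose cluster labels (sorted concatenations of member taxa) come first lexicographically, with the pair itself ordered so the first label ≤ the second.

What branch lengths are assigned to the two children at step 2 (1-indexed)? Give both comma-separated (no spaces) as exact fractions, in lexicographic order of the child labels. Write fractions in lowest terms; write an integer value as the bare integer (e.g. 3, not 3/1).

8,8

step 1: merge (T,Y) at d=7; branch lengths T→7/2, Y→7/2; new cluster TY
  updated: d(N,TY)=19, d(TY,X)=19
step 2: merge (N,X) at d=16; branch lengths N→8, X→8; new cluster NX
  updated: d(NX,TY)=19
step 3: merge (NX,TY) at d=19; branch lengths NX→3/2, TY→6; new cluster NTXY
final tree: ((N:8,X:8):3/2,(T:7/2,Y:7/2):6)
total length: 61/2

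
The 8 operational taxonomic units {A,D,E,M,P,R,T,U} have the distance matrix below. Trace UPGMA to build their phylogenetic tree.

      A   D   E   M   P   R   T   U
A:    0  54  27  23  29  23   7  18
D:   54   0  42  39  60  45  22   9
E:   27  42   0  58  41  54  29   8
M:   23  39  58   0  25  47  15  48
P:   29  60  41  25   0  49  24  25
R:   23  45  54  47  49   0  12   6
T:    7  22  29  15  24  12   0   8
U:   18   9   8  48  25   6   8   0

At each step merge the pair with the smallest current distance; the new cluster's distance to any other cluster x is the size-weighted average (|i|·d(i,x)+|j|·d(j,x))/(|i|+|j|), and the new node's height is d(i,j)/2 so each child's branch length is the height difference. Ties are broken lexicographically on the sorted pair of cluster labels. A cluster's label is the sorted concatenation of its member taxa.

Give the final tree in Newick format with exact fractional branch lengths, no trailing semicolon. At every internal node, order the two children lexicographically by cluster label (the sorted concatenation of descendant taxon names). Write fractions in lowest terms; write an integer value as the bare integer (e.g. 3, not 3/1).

1. join R+U (d=6) ⇒ RU; edges |R|=3, |U|=3
  updated: d(A,RU)=41/2, d(D,RU)=27, d(E,RU)=31, d(M,RU)=95/2, d(P,RU)=37, d(RU,T)=10
2. join A+T (d=7) ⇒ AT; edges |A|=7/2, |T|=7/2
  updated: d(AT,D)=38, d(AT,E)=28, d(AT,M)=19, d(AT,P)=53/2, d(AT,RU)=61/4
3. join AT+RU (d=61/4) ⇒ ARTU; edges |AT|=33/8, |RU|=37/8
  updated: d(ARTU,D)=65/2, d(ARTU,E)=59/2, d(ARTU,M)=133/4, d(ARTU,P)=127/4
4. join M+P (d=25) ⇒ MP; edges |M|=25/2, |P|=25/2
  updated: d(ARTU,MP)=65/2, d(D,MP)=99/2, d(E,MP)=99/2
5. join ARTU+E (d=59/2) ⇒ AERTU; edges |ARTU|=57/8, |E|=59/4
  updated: d(AERTU,D)=172/5, d(AERTU,MP)=359/10
6. join AERTU+D (d=172/5) ⇒ ADERTU; edges |AERTU|=49/20, |D|=86/5
  updated: d(ADERTU,MP)=229/6
7. join ADERTU+MP (d=229/6) ⇒ ADEMPRTU; edges |ADERTU|=113/60, |MP|=79/12
final tree: (((((A:7/2,T:7/2):33/8,(R:3,U:3):37/8):57/8,E:59/4):49/20,D:86/5):113/60,(M:25/2,P:25/2):79/12)
total length: 11609/120

(((((A:7/2,T:7/2):33/8,(R:3,U:3):37/8):57/8,E:59/4):49/20,D:86/5):113/60,(M:25/2,P:25/2):79/12)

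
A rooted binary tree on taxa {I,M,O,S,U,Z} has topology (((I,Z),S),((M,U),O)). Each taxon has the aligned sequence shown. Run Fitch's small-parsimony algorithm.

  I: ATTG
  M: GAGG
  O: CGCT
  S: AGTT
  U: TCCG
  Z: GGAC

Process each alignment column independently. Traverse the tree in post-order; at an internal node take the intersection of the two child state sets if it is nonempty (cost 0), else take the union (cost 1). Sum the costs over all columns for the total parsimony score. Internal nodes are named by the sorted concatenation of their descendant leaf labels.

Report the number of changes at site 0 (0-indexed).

4

site 0, node IZ: I={A} ∪ Z={G} → {A,G} (+1)
site 0, node ISZ: IZ={A,G} ∩ S={A} → {A} (+0)
site 0, node MU: M={G} ∪ U={T} → {G,T} (+1)
site 0, node MOU: MU={G,T} ∪ O={C} → {C,G,T} (+1)
site 0, node IMOSUZ: ISZ={A} ∪ MOU={C,G,T} → {A,C,G,T} (+1)
site 1, node IZ: I={T} ∪ Z={G} → {G,T} (+1)
site 1, node ISZ: IZ={G,T} ∩ S={G} → {G} (+0)
site 1, node MU: M={A} ∪ U={C} → {A,C} (+1)
site 1, node MOU: MU={A,C} ∪ O={G} → {A,C,G} (+1)
site 1, node IMOSUZ: ISZ={G} ∩ MOU={A,C,G} → {G} (+0)
site 2, node IZ: I={T} ∪ Z={A} → {A,T} (+1)
site 2, node ISZ: IZ={A,T} ∩ S={T} → {T} (+0)
site 2, node MU: M={G} ∪ U={C} → {C,G} (+1)
site 2, node MOU: MU={C,G} ∩ O={C} → {C} (+0)
site 2, node IMOSUZ: ISZ={T} ∪ MOU={C} → {C,T} (+1)
site 3, node IZ: I={G} ∪ Z={C} → {C,G} (+1)
site 3, node ISZ: IZ={C,G} ∪ S={T} → {C,G,T} (+1)
site 3, node MU: M={G} ∩ U={G} → {G} (+0)
site 3, node MOU: MU={G} ∪ O={T} → {G,T} (+1)
site 3, node IMOSUZ: ISZ={C,G,T} ∩ MOU={G,T} → {G,T} (+0)
per-site changes: [4, 3, 3, 3]; total = 13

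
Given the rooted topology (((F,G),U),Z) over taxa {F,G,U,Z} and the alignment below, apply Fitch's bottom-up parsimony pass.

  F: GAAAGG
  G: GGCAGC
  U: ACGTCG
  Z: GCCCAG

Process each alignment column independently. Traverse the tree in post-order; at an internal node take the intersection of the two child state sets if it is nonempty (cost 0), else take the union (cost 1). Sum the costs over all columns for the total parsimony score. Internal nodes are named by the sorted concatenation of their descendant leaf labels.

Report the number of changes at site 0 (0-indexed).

FG@0: {G} ∩ {G} = {G} (intersection, +0)
FGU@0: {G} ∪ {A} = {A,G} (union, +1)
FGUZ@0: {A,G} ∩ {G} = {G} (intersection, +0)
FG@1: {A} ∪ {G} = {A,G} (union, +1)
FGU@1: {A,G} ∪ {C} = {A,C,G} (union, +1)
FGUZ@1: {A,C,G} ∩ {C} = {C} (intersection, +0)
FG@2: {A} ∪ {C} = {A,C} (union, +1)
FGU@2: {A,C} ∪ {G} = {A,C,G} (union, +1)
FGUZ@2: {A,C,G} ∩ {C} = {C} (intersection, +0)
FG@3: {A} ∩ {A} = {A} (intersection, +0)
FGU@3: {A} ∪ {T} = {A,T} (union, +1)
FGUZ@3: {A,T} ∪ {C} = {A,C,T} (union, +1)
FG@4: {G} ∩ {G} = {G} (intersection, +0)
FGU@4: {G} ∪ {C} = {C,G} (union, +1)
FGUZ@4: {C,G} ∪ {A} = {A,C,G} (union, +1)
FG@5: {G} ∪ {C} = {C,G} (union, +1)
FGU@5: {C,G} ∩ {G} = {G} (intersection, +0)
FGUZ@5: {G} ∩ {G} = {G} (intersection, +0)
per-site changes: [1, 2, 2, 2, 2, 1]; total = 10

1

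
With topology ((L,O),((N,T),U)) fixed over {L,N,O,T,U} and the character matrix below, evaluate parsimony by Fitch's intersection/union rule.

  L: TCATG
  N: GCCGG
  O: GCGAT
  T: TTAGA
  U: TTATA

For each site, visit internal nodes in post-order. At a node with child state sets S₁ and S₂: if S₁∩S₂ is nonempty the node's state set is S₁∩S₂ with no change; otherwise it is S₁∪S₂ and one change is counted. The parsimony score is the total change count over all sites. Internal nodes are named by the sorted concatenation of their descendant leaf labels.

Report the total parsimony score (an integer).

11

LO@0: {T} ∪ {G} = {G,T} (union, +1)
NT@0: {G} ∪ {T} = {G,T} (union, +1)
NTU@0: {G,T} ∩ {T} = {T} (intersection, +0)
LNOTU@0: {G,T} ∩ {T} = {T} (intersection, +0)
LO@1: {C} ∩ {C} = {C} (intersection, +0)
NT@1: {C} ∪ {T} = {C,T} (union, +1)
NTU@1: {C,T} ∩ {T} = {T} (intersection, +0)
LNOTU@1: {C} ∪ {T} = {C,T} (union, +1)
LO@2: {A} ∪ {G} = {A,G} (union, +1)
NT@2: {C} ∪ {A} = {A,C} (union, +1)
NTU@2: {A,C} ∩ {A} = {A} (intersection, +0)
LNOTU@2: {A,G} ∩ {A} = {A} (intersection, +0)
LO@3: {T} ∪ {A} = {A,T} (union, +1)
NT@3: {G} ∩ {G} = {G} (intersection, +0)
NTU@3: {G} ∪ {T} = {G,T} (union, +1)
LNOTU@3: {A,T} ∩ {G,T} = {T} (intersection, +0)
LO@4: {G} ∪ {T} = {G,T} (union, +1)
NT@4: {G} ∪ {A} = {A,G} (union, +1)
NTU@4: {A,G} ∩ {A} = {A} (intersection, +0)
LNOTU@4: {G,T} ∪ {A} = {A,G,T} (union, +1)
per-site changes: [2, 2, 2, 2, 3]; total = 11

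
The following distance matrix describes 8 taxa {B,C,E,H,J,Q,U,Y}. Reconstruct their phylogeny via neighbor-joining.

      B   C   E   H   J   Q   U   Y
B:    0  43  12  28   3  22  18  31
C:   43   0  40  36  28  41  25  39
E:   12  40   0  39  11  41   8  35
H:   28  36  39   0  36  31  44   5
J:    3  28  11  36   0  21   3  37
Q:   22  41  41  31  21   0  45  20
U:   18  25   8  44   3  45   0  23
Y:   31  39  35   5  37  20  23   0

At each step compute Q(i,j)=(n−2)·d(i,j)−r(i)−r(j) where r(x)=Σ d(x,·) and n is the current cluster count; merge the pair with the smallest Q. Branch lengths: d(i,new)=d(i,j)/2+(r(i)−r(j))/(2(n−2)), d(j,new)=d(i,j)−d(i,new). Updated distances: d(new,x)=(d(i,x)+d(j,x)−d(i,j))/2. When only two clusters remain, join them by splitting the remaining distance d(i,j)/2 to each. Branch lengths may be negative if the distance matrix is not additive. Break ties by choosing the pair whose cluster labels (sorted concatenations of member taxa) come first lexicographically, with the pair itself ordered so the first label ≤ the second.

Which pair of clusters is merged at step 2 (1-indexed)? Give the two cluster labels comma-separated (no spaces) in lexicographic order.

HY,Q

step 1: merge (H,Y) at d=5, Q=-379; branch lengths H→59/12, Y→1/12; new cluster HY
  updated: d(B,HY)=27, d(C,HY)=35, d(E,HY)=69/2, d(HY,J)=34, d(HY,Q)=23, d(HY,U)=31
step 2: merge (HY,Q) at d=23, Q=-525/2; branch lengths HY→213/20, Q→247/20; new cluster HQY
  updated: d(B,HQY)=13, d(C,HQY)=53/2, d(E,HQY)=105/4, d(HQY,J)=16, d(HQY,U)=53/2
step 3: merge (C,HQY) at d=53/2, Q=-659/4; branch lengths C→641/32, HQY→207/32; new cluster CHQY
  updated: d(B,CHQY)=59/4, d(CHQY,E)=159/8, d(CHQY,J)=35/4, d(CHQY,U)=25/2
step 4: merge (E,U) at d=8, Q=-547/8; branch lengths E→89/16, U→39/16; new cluster EU
  updated: d(B,EU)=11, d(CHQY,EU)=195/16, d(EU,J)=3
step 5: merge (B,J) at d=3, Q=-75/2; branch lengths B→5, J→-2; new cluster BJ
  updated: d(BJ,CHQY)=41/4, d(BJ,EU)=11/2
step 6: merge (BJ,CHQY) at d=41/4, Q=-447/16; branch lengths BJ→57/32, CHQY→271/32; new cluster BCHJQY
  updated: d(BCHJQY,EU)=119/32
step 7: merge (BCHJQY,EU) at d=119/32; branch lengths BCHJQY→119/64, EU→119/64; new cluster BCEHJQUY
final tree: (((B:5,J:-2):57/32,(C:641/32,((H:59/12,Y:1/12):213/20,Q:247/20):207/32):271/32):119/64,(E:89/16,U:39/16):119/64)
total length: 2543/32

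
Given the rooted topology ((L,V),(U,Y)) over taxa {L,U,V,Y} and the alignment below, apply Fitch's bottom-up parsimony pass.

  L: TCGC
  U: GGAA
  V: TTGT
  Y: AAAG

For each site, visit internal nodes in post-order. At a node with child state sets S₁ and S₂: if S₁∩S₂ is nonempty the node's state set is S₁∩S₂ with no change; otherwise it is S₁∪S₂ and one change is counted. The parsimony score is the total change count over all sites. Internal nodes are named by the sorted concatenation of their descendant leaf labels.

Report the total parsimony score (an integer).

[col 0] LV: children L:{T}, V:{T} ∩→ {T}; cost 0
[col 0] UY: children U:{G}, Y:{A} ∪→ {A,G}; cost 1
[col 0] LUVY: children LV:{T}, UY:{A,G} ∪→ {A,G,T}; cost 1
[col 1] LV: children L:{C}, V:{T} ∪→ {C,T}; cost 1
[col 1] UY: children U:{G}, Y:{A} ∪→ {A,G}; cost 1
[col 1] LUVY: children LV:{C,T}, UY:{A,G} ∪→ {A,C,G,T}; cost 1
[col 2] LV: children L:{G}, V:{G} ∩→ {G}; cost 0
[col 2] UY: children U:{A}, Y:{A} ∩→ {A}; cost 0
[col 2] LUVY: children LV:{G}, UY:{A} ∪→ {A,G}; cost 1
[col 3] LV: children L:{C}, V:{T} ∪→ {C,T}; cost 1
[col 3] UY: children U:{A}, Y:{G} ∪→ {A,G}; cost 1
[col 3] LUVY: children LV:{C,T}, UY:{A,G} ∪→ {A,C,G,T}; cost 1
per-site changes: [2, 3, 1, 3]; total = 9

9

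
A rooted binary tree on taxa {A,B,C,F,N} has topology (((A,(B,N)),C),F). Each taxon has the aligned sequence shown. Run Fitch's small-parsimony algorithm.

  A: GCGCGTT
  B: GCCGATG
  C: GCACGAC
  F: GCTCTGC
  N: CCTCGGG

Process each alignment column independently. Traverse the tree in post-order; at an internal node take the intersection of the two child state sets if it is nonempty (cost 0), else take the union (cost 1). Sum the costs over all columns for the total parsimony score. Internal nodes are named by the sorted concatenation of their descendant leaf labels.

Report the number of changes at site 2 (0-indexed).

[col 0] BN: children B:{G}, N:{C} ∪→ {C,G}; cost 1
[col 0] ABN: children A:{G}, BN:{C,G} ∩→ {G}; cost 0
[col 0] ABCN: children ABN:{G}, C:{G} ∩→ {G}; cost 0
[col 0] ABCFN: children ABCN:{G}, F:{G} ∩→ {G}; cost 0
[col 1] BN: children B:{C}, N:{C} ∩→ {C}; cost 0
[col 1] ABN: children A:{C}, BN:{C} ∩→ {C}; cost 0
[col 1] ABCN: children ABN:{C}, C:{C} ∩→ {C}; cost 0
[col 1] ABCFN: children ABCN:{C}, F:{C} ∩→ {C}; cost 0
[col 2] BN: children B:{C}, N:{T} ∪→ {C,T}; cost 1
[col 2] ABN: children A:{G}, BN:{C,T} ∪→ {C,G,T}; cost 1
[col 2] ABCN: children ABN:{C,G,T}, C:{A} ∪→ {A,C,G,T}; cost 1
[col 2] ABCFN: children ABCN:{A,C,G,T}, F:{T} ∩→ {T}; cost 0
[col 3] BN: children B:{G}, N:{C} ∪→ {C,G}; cost 1
[col 3] ABN: children A:{C}, BN:{C,G} ∩→ {C}; cost 0
[col 3] ABCN: children ABN:{C}, C:{C} ∩→ {C}; cost 0
[col 3] ABCFN: children ABCN:{C}, F:{C} ∩→ {C}; cost 0
[col 4] BN: children B:{A}, N:{G} ∪→ {A,G}; cost 1
[col 4] ABN: children A:{G}, BN:{A,G} ∩→ {G}; cost 0
[col 4] ABCN: children ABN:{G}, C:{G} ∩→ {G}; cost 0
[col 4] ABCFN: children ABCN:{G}, F:{T} ∪→ {G,T}; cost 1
[col 5] BN: children B:{T}, N:{G} ∪→ {G,T}; cost 1
[col 5] ABN: children A:{T}, BN:{G,T} ∩→ {T}; cost 0
[col 5] ABCN: children ABN:{T}, C:{A} ∪→ {A,T}; cost 1
[col 5] ABCFN: children ABCN:{A,T}, F:{G} ∪→ {A,G,T}; cost 1
[col 6] BN: children B:{G}, N:{G} ∩→ {G}; cost 0
[col 6] ABN: children A:{T}, BN:{G} ∪→ {G,T}; cost 1
[col 6] ABCN: children ABN:{G,T}, C:{C} ∪→ {C,G,T}; cost 1
[col 6] ABCFN: children ABCN:{C,G,T}, F:{C} ∩→ {C}; cost 0
per-site changes: [1, 0, 3, 1, 2, 3, 2]; total = 12

3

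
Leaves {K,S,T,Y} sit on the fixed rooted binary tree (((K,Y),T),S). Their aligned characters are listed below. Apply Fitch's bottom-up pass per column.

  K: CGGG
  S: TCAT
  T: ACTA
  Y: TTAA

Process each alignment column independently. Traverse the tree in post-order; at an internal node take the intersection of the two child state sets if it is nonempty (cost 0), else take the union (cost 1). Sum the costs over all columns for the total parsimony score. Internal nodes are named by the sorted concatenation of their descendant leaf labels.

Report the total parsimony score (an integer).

[col 0] KY: children K:{C}, Y:{T} ∪→ {C,T}; cost 1
[col 0] KTY: children KY:{C,T}, T:{A} ∪→ {A,C,T}; cost 1
[col 0] KSTY: children KTY:{A,C,T}, S:{T} ∩→ {T}; cost 0
[col 1] KY: children K:{G}, Y:{T} ∪→ {G,T}; cost 1
[col 1] KTY: children KY:{G,T}, T:{C} ∪→ {C,G,T}; cost 1
[col 1] KSTY: children KTY:{C,G,T}, S:{C} ∩→ {C}; cost 0
[col 2] KY: children K:{G}, Y:{A} ∪→ {A,G}; cost 1
[col 2] KTY: children KY:{A,G}, T:{T} ∪→ {A,G,T}; cost 1
[col 2] KSTY: children KTY:{A,G,T}, S:{A} ∩→ {A}; cost 0
[col 3] KY: children K:{G}, Y:{A} ∪→ {A,G}; cost 1
[col 3] KTY: children KY:{A,G}, T:{A} ∩→ {A}; cost 0
[col 3] KSTY: children KTY:{A}, S:{T} ∪→ {A,T}; cost 1
per-site changes: [2, 2, 2, 2]; total = 8

8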